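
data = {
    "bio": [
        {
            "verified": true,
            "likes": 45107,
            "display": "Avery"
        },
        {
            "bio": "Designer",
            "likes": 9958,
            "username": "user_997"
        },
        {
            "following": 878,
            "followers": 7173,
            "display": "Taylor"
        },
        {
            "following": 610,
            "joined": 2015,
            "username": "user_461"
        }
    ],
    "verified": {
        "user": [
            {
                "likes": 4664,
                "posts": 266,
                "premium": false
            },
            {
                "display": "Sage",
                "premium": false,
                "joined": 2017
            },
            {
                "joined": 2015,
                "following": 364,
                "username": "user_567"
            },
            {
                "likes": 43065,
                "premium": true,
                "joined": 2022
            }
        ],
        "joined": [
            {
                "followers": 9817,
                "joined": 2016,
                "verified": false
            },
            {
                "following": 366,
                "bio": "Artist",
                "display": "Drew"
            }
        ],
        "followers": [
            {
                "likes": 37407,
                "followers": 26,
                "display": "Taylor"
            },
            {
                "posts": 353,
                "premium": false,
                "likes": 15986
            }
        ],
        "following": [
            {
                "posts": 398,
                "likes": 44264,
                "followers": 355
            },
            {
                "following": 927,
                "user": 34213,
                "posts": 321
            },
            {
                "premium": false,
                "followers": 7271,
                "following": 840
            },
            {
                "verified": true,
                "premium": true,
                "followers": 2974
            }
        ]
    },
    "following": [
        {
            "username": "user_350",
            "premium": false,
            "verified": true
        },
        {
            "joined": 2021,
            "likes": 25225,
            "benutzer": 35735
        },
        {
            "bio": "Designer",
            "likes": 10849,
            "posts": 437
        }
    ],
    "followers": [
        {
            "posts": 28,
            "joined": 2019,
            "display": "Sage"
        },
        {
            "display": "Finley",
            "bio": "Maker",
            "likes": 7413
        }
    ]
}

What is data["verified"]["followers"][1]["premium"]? False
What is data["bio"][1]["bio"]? "Designer"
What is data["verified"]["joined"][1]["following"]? 366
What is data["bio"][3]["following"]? 610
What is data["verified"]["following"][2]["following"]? 840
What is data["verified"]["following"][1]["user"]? 34213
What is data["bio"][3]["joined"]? 2015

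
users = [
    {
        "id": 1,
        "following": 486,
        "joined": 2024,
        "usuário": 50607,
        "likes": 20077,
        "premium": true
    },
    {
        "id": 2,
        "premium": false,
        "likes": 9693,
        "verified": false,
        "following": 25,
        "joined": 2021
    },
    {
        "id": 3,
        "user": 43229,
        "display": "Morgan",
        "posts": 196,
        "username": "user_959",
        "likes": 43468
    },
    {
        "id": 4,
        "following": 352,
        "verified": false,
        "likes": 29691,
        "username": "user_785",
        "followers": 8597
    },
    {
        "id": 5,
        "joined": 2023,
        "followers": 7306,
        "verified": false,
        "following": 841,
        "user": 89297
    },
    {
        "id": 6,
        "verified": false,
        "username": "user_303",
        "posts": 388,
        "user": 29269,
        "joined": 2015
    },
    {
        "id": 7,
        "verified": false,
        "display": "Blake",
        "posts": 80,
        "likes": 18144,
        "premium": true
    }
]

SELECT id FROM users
[1, 2, 3, 4, 5, 6, 7]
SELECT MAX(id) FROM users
7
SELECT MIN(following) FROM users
25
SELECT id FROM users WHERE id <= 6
[1, 2, 3, 4, 5, 6]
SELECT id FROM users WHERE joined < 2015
[]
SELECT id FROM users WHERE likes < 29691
[1, 2, 7]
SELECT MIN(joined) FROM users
2015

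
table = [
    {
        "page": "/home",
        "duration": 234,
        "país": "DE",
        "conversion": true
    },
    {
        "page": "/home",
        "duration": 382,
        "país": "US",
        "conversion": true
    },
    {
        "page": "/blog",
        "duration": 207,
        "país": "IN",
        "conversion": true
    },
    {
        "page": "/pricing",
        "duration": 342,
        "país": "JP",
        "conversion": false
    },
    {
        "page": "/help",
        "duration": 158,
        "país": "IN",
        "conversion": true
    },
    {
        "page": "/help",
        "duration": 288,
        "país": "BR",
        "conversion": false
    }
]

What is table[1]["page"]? "/home"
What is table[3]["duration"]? 342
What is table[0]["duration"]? 234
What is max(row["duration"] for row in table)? 382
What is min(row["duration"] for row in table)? 158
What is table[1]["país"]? "US"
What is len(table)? 6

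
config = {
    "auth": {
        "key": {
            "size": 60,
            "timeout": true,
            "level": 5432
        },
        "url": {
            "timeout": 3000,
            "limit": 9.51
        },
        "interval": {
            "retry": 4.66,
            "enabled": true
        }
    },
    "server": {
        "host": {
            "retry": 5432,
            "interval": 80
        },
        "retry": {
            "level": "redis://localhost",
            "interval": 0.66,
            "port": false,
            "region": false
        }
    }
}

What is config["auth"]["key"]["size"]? 60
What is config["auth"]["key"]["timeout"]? True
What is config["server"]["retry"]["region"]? False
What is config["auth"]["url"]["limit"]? 9.51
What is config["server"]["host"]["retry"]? 5432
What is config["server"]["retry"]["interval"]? 0.66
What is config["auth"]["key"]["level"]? 5432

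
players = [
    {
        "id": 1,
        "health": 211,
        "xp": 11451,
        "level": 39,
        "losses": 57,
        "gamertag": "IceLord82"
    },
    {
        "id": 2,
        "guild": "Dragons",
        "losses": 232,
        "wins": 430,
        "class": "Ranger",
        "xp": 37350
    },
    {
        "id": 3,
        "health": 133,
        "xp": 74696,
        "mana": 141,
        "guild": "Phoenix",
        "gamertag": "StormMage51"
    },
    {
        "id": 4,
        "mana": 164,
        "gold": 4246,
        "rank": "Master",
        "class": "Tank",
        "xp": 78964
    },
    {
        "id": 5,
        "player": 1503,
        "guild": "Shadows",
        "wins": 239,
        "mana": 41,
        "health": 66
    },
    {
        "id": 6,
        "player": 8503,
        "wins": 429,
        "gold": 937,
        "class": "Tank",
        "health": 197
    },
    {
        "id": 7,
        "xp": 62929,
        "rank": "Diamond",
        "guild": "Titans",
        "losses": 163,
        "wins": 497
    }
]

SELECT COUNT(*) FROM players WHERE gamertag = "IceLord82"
1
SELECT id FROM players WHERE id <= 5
[1, 2, 3, 4, 5]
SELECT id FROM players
[1, 2, 3, 4, 5, 6, 7]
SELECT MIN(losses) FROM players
57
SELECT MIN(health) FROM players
66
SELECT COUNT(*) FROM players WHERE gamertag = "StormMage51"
1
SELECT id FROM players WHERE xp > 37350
[3, 4, 7]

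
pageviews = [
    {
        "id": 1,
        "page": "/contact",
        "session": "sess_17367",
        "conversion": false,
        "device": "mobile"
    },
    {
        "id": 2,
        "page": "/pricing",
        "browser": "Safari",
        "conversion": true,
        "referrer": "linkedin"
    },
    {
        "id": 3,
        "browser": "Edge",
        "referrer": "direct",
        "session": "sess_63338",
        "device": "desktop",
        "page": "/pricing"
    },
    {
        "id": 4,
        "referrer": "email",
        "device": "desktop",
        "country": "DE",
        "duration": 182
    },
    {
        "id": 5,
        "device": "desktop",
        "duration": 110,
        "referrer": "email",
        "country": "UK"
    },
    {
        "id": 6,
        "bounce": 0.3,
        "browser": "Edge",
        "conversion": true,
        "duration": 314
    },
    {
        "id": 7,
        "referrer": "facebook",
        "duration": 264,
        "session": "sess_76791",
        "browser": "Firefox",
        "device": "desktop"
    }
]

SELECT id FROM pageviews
[1, 2, 3, 4, 5, 6, 7]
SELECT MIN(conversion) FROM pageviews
False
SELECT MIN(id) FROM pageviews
1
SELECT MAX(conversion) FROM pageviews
True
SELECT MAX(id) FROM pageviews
7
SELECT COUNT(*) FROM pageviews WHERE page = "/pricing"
2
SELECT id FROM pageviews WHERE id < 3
[1, 2]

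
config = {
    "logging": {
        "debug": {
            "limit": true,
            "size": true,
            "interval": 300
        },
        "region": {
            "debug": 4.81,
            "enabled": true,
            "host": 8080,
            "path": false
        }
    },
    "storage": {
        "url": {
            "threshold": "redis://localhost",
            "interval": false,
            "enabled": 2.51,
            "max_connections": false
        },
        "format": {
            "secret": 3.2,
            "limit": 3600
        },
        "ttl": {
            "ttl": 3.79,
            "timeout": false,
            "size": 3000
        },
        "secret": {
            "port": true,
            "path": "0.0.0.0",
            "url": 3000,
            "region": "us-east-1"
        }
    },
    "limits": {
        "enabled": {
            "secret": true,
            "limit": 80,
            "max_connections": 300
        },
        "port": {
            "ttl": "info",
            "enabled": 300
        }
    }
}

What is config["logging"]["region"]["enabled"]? True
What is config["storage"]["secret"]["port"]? True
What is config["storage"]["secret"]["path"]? "0.0.0.0"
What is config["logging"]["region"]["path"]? False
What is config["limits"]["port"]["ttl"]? "info"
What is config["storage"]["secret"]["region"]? "us-east-1"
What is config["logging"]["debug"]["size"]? True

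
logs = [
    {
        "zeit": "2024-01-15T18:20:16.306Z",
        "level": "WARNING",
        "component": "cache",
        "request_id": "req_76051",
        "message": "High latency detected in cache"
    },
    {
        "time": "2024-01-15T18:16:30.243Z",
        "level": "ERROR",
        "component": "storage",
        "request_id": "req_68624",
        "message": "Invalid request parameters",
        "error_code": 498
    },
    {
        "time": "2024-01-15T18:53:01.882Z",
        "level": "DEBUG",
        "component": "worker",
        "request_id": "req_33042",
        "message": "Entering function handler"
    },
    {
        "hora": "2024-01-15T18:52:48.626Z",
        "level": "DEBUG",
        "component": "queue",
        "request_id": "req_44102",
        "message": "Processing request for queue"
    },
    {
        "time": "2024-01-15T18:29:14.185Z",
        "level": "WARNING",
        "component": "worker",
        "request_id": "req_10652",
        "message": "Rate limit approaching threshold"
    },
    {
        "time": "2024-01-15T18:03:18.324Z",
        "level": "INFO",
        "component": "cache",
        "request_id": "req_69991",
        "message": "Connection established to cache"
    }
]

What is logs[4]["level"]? "WARNING"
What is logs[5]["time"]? "2024-01-15T18:03:18.324Z"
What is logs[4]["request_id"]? "req_10652"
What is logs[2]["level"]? "DEBUG"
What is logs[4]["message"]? "Rate limit approaching threshold"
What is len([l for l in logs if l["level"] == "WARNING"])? 2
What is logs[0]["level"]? "WARNING"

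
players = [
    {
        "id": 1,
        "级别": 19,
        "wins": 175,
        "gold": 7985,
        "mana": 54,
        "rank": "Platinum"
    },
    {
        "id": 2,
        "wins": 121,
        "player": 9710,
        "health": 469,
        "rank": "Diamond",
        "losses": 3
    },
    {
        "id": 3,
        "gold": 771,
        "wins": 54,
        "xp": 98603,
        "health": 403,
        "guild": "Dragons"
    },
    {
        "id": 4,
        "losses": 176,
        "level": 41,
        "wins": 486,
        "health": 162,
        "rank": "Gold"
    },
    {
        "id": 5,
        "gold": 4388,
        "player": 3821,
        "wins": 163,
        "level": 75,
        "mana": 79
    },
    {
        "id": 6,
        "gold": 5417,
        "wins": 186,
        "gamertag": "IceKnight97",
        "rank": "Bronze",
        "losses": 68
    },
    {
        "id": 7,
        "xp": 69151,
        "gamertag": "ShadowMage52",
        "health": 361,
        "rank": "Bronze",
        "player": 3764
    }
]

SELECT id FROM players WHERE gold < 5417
[3, 5]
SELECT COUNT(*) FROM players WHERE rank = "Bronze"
2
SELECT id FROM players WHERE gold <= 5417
[3, 5, 6]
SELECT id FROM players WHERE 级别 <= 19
[1]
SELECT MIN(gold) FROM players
771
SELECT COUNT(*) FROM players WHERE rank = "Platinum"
1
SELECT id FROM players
[1, 2, 3, 4, 5, 6, 7]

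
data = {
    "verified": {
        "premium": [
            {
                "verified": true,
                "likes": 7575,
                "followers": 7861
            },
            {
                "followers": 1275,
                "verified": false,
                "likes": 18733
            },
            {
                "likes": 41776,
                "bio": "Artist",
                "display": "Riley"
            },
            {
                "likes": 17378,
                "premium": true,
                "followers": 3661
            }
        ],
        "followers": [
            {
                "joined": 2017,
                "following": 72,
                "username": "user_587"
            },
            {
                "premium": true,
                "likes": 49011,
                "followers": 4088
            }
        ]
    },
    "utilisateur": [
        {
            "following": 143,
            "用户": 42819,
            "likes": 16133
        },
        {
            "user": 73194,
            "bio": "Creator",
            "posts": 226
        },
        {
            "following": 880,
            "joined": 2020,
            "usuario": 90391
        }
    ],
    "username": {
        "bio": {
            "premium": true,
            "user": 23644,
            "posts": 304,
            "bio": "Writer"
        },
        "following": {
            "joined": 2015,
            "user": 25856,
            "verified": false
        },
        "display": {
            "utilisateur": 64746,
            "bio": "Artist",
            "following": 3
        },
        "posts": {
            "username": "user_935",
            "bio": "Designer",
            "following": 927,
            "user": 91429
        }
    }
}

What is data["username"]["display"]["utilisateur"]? 64746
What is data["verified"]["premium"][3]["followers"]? 3661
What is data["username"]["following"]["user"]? 25856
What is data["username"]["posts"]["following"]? 927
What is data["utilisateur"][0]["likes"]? 16133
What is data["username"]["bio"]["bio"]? "Writer"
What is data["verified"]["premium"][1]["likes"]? 18733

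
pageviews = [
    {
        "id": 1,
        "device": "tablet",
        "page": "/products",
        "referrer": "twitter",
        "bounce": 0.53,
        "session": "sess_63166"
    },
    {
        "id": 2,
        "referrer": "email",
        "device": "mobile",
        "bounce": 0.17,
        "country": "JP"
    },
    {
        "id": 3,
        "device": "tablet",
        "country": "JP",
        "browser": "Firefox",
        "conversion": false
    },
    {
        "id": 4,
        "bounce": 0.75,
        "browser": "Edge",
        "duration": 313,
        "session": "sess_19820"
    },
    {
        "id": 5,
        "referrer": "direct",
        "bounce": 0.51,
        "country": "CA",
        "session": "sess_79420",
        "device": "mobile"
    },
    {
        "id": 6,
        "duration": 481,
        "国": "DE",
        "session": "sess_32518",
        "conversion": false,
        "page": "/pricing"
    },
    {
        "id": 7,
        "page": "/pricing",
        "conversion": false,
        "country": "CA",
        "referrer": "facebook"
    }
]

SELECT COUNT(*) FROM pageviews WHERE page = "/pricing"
2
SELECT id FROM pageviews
[1, 2, 3, 4, 5, 6, 7]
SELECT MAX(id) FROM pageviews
7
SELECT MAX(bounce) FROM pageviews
0.75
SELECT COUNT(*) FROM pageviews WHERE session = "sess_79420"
1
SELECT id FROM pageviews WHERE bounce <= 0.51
[2, 5]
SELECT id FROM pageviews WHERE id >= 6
[6, 7]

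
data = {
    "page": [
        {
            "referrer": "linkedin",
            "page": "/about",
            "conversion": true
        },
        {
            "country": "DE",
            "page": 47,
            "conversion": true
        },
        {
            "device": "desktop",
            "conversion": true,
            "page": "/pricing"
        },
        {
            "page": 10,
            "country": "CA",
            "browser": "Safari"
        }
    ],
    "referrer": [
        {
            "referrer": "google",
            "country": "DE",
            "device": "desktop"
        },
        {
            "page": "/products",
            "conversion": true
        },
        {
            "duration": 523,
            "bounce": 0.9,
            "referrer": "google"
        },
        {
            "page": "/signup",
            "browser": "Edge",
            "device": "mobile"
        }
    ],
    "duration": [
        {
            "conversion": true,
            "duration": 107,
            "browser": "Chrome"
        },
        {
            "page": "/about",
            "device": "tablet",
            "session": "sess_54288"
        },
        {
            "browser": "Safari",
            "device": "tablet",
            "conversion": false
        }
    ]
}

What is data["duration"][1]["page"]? "/about"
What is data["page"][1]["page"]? 47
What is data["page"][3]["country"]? "CA"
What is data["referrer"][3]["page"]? "/signup"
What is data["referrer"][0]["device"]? "desktop"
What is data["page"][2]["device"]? "desktop"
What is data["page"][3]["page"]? 10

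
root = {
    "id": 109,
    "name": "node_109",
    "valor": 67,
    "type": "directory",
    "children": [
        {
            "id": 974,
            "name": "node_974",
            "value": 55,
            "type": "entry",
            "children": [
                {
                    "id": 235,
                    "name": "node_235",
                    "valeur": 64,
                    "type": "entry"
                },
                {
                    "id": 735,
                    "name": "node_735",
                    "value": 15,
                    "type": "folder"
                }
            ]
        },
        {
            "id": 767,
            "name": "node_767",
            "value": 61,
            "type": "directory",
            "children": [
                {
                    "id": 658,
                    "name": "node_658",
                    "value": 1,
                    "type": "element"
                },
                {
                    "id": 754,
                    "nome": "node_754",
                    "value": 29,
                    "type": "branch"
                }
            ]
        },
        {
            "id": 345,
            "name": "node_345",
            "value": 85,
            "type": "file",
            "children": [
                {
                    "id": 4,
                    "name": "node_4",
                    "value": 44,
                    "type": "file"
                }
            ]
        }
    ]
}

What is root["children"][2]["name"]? "node_345"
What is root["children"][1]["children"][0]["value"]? 1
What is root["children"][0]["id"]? 974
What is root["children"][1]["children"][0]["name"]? "node_658"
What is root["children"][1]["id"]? 767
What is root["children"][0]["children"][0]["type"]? "entry"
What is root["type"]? "directory"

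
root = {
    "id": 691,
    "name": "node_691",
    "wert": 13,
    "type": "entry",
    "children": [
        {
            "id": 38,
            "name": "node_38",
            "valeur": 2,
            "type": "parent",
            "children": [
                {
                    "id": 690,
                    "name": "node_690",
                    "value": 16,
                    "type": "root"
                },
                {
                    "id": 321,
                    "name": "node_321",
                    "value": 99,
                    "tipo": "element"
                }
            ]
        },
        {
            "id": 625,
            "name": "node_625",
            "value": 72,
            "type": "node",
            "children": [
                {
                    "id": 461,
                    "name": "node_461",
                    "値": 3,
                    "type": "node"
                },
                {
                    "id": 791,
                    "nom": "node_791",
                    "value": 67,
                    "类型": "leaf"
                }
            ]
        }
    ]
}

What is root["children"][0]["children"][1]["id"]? 321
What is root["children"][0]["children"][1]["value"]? 99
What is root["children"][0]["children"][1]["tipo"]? "element"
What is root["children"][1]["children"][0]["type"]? "node"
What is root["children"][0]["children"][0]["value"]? 16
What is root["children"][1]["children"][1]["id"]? 791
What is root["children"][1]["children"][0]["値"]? 3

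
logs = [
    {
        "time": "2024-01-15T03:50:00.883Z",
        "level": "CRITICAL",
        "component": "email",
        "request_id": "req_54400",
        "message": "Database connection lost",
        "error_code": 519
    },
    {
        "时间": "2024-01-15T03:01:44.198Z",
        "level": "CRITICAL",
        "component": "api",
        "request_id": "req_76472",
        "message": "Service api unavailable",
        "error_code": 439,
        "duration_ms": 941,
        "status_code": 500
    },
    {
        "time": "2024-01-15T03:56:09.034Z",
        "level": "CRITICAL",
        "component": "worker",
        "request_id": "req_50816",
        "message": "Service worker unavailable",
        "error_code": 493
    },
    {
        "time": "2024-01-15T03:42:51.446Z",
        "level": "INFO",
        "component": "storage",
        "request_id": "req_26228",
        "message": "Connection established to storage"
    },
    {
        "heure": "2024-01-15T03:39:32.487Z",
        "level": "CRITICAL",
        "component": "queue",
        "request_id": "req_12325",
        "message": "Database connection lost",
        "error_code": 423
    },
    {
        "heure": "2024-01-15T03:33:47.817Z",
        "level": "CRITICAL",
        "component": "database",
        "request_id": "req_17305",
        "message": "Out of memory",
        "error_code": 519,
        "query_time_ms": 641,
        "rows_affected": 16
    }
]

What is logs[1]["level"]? "CRITICAL"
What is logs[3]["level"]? "INFO"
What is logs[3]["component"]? "storage"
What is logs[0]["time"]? "2024-01-15T03:50:00.883Z"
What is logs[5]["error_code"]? 519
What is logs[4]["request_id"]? "req_12325"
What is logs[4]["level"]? "CRITICAL"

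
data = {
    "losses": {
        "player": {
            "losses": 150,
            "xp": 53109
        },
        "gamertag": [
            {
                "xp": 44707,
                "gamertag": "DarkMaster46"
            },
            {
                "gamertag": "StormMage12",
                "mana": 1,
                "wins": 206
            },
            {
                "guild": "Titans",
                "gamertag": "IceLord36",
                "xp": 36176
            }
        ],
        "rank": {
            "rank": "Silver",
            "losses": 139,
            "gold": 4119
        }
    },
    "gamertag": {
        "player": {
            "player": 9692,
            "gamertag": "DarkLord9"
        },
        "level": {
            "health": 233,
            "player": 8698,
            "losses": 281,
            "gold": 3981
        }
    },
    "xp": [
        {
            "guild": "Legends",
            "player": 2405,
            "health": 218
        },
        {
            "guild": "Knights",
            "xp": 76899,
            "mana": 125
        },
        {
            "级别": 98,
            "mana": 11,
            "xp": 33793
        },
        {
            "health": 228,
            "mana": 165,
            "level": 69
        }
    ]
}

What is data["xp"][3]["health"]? 228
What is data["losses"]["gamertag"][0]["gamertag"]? "DarkMaster46"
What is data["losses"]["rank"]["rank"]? "Silver"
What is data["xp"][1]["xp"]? 76899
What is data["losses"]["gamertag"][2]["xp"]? 36176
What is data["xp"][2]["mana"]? 11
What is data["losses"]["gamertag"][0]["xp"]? 44707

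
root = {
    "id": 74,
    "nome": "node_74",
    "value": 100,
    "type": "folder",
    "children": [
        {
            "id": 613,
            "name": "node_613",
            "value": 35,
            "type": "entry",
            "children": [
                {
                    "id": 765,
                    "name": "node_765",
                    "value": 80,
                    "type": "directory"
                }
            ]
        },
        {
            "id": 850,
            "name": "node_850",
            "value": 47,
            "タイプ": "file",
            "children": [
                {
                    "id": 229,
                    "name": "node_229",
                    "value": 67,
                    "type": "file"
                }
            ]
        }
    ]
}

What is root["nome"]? "node_74"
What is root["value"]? 100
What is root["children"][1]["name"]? "node_850"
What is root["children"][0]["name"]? "node_613"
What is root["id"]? 74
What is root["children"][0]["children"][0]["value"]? 80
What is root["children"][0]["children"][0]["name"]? "node_765"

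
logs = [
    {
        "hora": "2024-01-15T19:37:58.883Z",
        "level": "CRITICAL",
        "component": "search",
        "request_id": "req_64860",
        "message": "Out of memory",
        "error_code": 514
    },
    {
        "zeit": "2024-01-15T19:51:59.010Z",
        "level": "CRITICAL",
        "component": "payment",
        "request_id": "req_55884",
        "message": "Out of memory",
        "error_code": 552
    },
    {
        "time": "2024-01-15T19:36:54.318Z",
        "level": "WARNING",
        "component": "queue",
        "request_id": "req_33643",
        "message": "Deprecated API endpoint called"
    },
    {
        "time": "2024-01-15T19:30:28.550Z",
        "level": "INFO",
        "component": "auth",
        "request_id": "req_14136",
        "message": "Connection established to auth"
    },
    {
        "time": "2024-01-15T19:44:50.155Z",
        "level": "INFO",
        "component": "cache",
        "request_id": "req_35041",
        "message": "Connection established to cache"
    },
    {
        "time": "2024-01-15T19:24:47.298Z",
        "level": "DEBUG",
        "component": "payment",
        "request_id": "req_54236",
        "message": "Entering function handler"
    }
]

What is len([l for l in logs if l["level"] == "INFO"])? 2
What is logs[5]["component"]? "payment"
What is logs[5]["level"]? "DEBUG"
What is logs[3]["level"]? "INFO"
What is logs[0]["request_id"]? "req_64860"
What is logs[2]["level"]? "WARNING"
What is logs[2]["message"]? "Deprecated API endpoint called"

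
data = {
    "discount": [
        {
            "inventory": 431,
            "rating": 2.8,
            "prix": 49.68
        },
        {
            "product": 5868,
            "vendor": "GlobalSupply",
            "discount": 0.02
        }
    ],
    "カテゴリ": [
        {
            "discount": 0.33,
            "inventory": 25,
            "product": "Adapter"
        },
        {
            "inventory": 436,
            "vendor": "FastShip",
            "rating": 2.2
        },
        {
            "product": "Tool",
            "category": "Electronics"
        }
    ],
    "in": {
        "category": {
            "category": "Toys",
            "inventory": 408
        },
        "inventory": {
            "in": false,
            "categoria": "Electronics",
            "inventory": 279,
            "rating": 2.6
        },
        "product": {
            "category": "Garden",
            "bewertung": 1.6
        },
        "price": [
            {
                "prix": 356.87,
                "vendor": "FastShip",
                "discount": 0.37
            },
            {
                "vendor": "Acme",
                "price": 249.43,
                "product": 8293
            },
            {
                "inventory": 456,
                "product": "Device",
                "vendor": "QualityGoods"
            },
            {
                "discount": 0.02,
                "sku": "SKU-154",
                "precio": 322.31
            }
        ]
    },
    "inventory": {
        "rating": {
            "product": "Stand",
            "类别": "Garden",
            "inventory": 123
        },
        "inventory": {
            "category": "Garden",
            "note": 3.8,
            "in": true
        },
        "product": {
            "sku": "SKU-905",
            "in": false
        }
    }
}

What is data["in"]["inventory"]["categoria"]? "Electronics"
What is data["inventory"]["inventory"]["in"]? True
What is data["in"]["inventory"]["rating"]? 2.6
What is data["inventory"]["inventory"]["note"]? 3.8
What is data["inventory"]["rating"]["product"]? "Stand"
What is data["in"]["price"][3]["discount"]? 0.02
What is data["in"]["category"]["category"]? "Toys"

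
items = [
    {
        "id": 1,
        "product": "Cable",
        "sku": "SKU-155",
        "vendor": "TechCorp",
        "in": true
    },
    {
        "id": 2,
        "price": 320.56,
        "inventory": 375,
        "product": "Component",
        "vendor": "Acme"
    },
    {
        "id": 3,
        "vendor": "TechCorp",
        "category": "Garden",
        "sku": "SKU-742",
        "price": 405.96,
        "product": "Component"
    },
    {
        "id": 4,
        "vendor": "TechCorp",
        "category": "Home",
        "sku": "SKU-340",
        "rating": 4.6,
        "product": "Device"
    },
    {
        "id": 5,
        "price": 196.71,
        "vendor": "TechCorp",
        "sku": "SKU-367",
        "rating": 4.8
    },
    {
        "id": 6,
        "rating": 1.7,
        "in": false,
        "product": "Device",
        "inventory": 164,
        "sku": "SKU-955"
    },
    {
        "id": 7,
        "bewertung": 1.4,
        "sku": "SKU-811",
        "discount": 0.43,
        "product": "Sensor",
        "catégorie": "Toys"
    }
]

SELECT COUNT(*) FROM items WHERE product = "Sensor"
1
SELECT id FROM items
[1, 2, 3, 4, 5, 6, 7]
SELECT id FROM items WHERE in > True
[]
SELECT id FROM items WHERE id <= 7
[1, 2, 3, 4, 5, 6, 7]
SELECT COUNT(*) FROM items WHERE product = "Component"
2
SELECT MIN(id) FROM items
1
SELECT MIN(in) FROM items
False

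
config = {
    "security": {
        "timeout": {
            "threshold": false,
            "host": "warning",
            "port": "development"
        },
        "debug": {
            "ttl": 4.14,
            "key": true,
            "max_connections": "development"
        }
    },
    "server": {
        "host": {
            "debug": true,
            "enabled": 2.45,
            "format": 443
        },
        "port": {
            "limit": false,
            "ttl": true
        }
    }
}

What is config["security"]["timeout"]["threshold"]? False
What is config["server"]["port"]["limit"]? False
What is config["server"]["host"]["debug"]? True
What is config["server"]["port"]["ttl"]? True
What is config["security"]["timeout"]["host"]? "warning"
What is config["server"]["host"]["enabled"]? 2.45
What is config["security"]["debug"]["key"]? True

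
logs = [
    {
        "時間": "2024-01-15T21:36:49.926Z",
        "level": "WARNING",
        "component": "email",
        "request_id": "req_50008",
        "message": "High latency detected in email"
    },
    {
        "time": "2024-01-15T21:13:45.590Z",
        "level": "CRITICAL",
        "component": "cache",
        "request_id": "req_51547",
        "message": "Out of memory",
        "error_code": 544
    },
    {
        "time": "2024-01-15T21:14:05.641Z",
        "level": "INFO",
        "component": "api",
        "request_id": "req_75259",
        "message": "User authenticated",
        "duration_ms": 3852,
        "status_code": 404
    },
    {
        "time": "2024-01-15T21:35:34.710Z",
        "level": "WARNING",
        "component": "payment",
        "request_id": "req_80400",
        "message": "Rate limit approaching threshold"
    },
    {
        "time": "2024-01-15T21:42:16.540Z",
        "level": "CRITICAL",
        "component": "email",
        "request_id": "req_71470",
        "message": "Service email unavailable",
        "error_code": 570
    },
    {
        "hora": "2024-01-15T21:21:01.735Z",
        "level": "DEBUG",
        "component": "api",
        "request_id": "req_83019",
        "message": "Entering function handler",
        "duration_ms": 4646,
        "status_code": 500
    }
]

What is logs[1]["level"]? "CRITICAL"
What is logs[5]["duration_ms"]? 4646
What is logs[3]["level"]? "WARNING"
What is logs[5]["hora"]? "2024-01-15T21:21:01.735Z"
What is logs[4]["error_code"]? 570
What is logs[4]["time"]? "2024-01-15T21:42:16.540Z"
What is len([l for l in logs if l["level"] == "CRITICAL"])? 2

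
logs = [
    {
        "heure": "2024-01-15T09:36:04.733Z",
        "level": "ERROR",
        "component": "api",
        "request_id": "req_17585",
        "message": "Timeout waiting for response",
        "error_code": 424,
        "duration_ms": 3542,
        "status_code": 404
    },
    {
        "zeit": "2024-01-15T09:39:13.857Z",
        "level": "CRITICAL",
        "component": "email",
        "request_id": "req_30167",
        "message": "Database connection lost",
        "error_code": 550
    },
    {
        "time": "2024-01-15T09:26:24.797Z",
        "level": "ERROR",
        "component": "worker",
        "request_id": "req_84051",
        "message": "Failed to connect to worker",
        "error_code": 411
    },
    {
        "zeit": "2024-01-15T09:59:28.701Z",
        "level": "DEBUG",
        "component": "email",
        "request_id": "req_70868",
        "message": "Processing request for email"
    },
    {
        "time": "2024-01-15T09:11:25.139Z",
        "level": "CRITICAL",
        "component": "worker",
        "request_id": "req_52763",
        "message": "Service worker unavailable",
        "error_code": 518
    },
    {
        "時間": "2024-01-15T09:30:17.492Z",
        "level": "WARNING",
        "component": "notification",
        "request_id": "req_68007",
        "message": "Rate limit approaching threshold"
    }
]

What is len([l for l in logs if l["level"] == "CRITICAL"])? 2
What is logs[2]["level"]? "ERROR"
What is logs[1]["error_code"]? 550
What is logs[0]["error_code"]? 424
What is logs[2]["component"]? "worker"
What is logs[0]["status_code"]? 404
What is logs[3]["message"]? "Processing request for email"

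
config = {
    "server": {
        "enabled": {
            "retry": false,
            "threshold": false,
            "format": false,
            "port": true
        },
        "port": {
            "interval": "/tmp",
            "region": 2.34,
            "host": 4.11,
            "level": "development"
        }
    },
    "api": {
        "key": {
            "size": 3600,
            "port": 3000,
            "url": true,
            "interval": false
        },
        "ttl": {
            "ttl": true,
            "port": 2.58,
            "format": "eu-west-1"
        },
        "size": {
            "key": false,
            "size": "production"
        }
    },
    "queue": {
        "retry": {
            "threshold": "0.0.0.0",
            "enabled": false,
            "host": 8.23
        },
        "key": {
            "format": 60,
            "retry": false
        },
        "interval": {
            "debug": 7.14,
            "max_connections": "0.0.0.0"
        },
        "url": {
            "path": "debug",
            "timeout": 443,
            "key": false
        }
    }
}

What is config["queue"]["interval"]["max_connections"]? "0.0.0.0"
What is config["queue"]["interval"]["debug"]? 7.14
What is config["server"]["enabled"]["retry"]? False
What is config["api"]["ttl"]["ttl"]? True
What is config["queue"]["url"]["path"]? "debug"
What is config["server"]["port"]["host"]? 4.11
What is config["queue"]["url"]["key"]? False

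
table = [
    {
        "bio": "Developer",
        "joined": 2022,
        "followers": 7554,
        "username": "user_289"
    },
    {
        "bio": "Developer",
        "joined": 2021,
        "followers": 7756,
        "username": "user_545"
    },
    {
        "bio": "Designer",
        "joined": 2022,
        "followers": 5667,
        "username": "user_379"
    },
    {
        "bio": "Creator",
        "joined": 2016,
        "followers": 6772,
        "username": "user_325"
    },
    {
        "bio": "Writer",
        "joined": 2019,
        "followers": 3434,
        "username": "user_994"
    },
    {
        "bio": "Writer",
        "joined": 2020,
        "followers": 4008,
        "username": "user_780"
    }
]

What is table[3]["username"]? "user_325"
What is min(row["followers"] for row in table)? 3434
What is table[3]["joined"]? 2016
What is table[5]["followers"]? 4008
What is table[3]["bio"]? "Creator"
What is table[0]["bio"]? "Developer"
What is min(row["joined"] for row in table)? 2016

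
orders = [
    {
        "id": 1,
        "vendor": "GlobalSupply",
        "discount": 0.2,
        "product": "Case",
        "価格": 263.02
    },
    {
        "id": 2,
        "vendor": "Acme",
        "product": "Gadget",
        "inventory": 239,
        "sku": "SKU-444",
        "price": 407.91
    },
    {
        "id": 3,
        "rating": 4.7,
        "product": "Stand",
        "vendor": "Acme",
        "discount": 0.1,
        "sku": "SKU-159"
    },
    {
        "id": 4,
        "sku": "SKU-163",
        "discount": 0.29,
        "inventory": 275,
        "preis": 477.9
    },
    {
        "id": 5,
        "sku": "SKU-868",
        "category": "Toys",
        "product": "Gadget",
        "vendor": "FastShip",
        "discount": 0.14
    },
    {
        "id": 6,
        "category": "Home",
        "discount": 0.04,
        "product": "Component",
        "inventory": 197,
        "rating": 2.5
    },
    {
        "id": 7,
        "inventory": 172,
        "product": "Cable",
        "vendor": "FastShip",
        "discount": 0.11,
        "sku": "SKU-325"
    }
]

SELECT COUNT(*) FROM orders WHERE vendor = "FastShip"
2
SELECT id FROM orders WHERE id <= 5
[1, 2, 3, 4, 5]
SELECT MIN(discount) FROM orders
0.04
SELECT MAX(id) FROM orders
7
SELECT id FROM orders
[1, 2, 3, 4, 5, 6, 7]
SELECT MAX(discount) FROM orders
0.29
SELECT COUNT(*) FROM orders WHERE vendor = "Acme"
2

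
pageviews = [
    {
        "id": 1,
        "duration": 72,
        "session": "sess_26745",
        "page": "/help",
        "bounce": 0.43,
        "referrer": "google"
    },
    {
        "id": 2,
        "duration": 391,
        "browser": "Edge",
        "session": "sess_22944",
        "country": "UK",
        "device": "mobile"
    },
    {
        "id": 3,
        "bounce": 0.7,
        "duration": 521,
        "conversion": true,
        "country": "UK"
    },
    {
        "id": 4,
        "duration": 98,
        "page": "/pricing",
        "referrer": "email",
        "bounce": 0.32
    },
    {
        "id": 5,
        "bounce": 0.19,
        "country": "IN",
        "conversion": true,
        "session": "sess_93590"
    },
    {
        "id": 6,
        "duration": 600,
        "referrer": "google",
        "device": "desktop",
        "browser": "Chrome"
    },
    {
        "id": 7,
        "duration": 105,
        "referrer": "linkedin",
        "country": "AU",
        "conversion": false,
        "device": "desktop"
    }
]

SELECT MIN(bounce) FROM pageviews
0.19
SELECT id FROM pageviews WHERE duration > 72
[2, 3, 4, 6, 7]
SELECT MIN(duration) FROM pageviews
72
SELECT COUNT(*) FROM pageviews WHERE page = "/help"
1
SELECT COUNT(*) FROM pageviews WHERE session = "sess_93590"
1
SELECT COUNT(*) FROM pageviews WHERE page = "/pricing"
1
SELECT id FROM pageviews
[1, 2, 3, 4, 5, 6, 7]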